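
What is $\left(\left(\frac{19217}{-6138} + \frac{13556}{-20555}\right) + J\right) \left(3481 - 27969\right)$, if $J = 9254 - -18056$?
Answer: $- \frac{3834744398260348}{5734845} \approx -6.6867 \cdot 10^{8}$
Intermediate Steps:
$J = 27310$ ($J = 9254 + 18056 = 27310$)
$\left(\left(\frac{19217}{-6138} + \frac{13556}{-20555}\right) + J\right) \left(3481 - 27969\right) = \left(\left(\frac{19217}{-6138} + \frac{13556}{-20555}\right) + 27310\right) \left(3481 - 27969\right) = \left(\left(19217 \left(- \frac{1}{6138}\right) + 13556 \left(- \frac{1}{20555}\right)\right) + 27310\right) \left(-24488\right) = \left(\left(- \frac{1747}{558} - \frac{13556}{20555}\right) + 27310\right) \left(-24488\right) = \left(- \frac{43473833}{11469690} + 27310\right) \left(-24488\right) = \frac{313193760067}{11469690} \left(-24488\right) = - \frac{3834744398260348}{5734845}$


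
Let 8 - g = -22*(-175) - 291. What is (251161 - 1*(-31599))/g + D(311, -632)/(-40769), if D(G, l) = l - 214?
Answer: -11524838294/144770719 ≈ -79.608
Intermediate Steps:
g = -3551 (g = 8 - (-22*(-175) - 291) = 8 - (3850 - 291) = 8 - 1*3559 = 8 - 3559 = -3551)
D(G, l) = -214 + l
(251161 - 1*(-31599))/g + D(311, -632)/(-40769) = (251161 - 1*(-31599))/(-3551) + (-214 - 632)/(-40769) = (251161 + 31599)*(-1/3551) - 846*(-1/40769) = 282760*(-1/3551) + 846/40769 = -282760/3551 + 846/40769 = -11524838294/144770719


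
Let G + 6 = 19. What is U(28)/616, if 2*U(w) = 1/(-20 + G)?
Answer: -1/8624 ≈ -0.00011596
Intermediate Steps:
G = 13 (G = -6 + 19 = 13)
U(w) = -1/14 (U(w) = 1/(2*(-20 + 13)) = (1/2)/(-7) = (1/2)*(-1/7) = -1/14)
U(28)/616 = -1/14/616 = -1/14*1/616 = -1/8624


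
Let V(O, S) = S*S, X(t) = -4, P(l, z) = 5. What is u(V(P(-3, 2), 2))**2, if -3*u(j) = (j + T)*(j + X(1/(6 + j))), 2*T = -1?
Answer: 0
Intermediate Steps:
T = -1/2 (T = (1/2)*(-1) = -1/2 ≈ -0.50000)
V(O, S) = S**2
u(j) = -(-4 + j)*(-1/2 + j)/3 (u(j) = -(j - 1/2)*(j - 4)/3 = -(-1/2 + j)*(-4 + j)/3 = -(-4 + j)*(-1/2 + j)/3)
u(V(P(-3, 2), 2))**2 = (-2/3 - (2**2)**2/3 + (3/2)*2**2)**2 = (-2/3 - 1/3*4**2 + (3/2)*4)**2 = (-2/3 - 1/3*16 + 6)**2 = (-2/3 - 16/3 + 6)**2 = 0**2 = 0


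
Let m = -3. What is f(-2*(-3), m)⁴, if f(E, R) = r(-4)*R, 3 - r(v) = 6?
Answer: 6561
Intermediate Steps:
r(v) = -3 (r(v) = 3 - 1*6 = 3 - 6 = -3)
f(E, R) = -3*R
f(-2*(-3), m)⁴ = (-3*(-3))⁴ = 9⁴ = 6561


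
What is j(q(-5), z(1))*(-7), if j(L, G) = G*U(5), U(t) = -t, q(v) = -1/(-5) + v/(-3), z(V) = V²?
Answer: 35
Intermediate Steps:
q(v) = ⅕ - v/3 (q(v) = -1*(-⅕) + v*(-⅓) = ⅕ - v/3)
j(L, G) = -5*G (j(L, G) = G*(-1*5) = G*(-5) = -5*G)
j(q(-5), z(1))*(-7) = -5*1²*(-7) = -5*1*(-7) = -5*(-7) = 35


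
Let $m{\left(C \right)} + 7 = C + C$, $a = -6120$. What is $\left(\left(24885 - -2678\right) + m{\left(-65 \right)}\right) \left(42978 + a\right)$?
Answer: $1010867508$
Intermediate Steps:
$m{\left(C \right)} = -7 + 2 C$ ($m{\left(C \right)} = -7 + \left(C + C\right) = -7 + 2 C$)
$\left(\left(24885 - -2678\right) + m{\left(-65 \right)}\right) \left(42978 + a\right) = \left(\left(24885 - -2678\right) + \left(-7 + 2 \left(-65\right)\right)\right) \left(42978 - 6120\right) = \left(\left(24885 + 2678\right) - 137\right) 36858 = \left(27563 - 137\right) 36858 = 27426 \cdot 36858 = 1010867508$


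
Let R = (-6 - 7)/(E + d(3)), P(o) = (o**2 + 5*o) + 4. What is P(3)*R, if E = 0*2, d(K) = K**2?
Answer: -364/9 ≈ -40.444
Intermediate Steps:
E = 0
P(o) = 4 + o**2 + 5*o
R = -13/9 (R = (-6 - 7)/(0 + 3**2) = -13/(0 + 9) = -13/9 ≈ -1.4444)
P(3)*R = (4 + 3**2 + 5*3)*(-13/9) = (4 + 9 + 15)*(-13/9) = 28*(-13/9) = -364/9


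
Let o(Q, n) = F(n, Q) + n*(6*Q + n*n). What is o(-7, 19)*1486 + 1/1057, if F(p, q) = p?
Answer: 9549868161/1057 ≈ 9.0349e+6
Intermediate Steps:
o(Q, n) = n + n*(n² + 6*Q) (o(Q, n) = n + n*(6*Q + n*n) = n + n*(6*Q + n²) = n + n*(n² + 6*Q))
o(-7, 19)*1486 + 1/1057 = (19*(1 + 19² + 6*(-7)))*1486 + 1/1057 = (19*(1 + 361 - 42))*1486 + 1/1057 = (19*320)*1486 + 1/1057 = 6080*1486 + 1/1057 = 9034880 + 1/1057 = 9549868161/1057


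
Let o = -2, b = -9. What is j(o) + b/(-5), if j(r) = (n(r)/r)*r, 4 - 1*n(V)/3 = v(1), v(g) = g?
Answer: 54/5 ≈ 10.800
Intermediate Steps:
n(V) = 9 (n(V) = 12 - 3*1 = 12 - 3 = 9)
j(r) = 9 (j(r) = (9/r)*r = 9)
j(o) + b/(-5) = 9 - 9/(-5) = 9 - 9*(-⅕) = 9 + 9/5 = 54/5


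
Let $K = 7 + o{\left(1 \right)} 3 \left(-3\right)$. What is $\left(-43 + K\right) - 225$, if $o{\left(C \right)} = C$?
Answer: $-270$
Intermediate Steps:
$K = -2$ ($K = 7 + 1 \cdot 3 \left(-3\right) = 7 + 1 \left(-9\right) = 7 - 9 = -2$)
$\left(-43 + K\right) - 225 = \left(-43 - 2\right) - 225 = -45 - 225 = -270$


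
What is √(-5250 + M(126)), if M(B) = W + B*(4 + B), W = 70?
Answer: 40*√7 ≈ 105.83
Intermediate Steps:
M(B) = 70 + B*(4 + B)
√(-5250 + M(126)) = √(-5250 + (70 + 126² + 4*126)) = √(-5250 + (70 + 15876 + 504)) = √(-5250 + 16450) = √11200 = 40*√7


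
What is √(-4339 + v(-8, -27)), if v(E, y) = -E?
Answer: I*√4331 ≈ 65.81*I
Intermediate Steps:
√(-4339 + v(-8, -27)) = √(-4339 - 1*(-8)) = √(-4339 + 8) = √(-4331) = I*√4331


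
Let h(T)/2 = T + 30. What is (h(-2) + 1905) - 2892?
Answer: -931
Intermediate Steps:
h(T) = 60 + 2*T (h(T) = 2*(T + 30) = 2*(30 + T) = 60 + 2*T)
(h(-2) + 1905) - 2892 = ((60 + 2*(-2)) + 1905) - 2892 = ((60 - 4) + 1905) - 2892 = (56 + 1905) - 2892 = 1961 - 2892 = -931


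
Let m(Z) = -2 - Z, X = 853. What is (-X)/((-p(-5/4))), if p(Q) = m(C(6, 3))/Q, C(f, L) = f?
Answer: 4265/32 ≈ 133.28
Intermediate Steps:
p(Q) = -8/Q (p(Q) = (-2 - 1*6)/Q = (-2 - 6)/Q = -8/Q)
(-X)/((-p(-5/4))) = (-1*853)/((-(-8)/((-5/4)))) = -853/((-(-8)/((-5*¼)))) = -853/((-(-8)/(-5/4))) = -853/((-(-8)*(-4)/5)) = -853/((-1*32/5)) = -853/(-32/5) = -853*(-5/32) = 4265/32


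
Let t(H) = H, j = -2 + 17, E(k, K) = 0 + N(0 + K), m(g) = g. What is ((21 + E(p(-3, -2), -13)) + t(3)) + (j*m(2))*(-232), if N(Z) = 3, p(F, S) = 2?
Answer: -6933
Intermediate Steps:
E(k, K) = 3 (E(k, K) = 0 + 3 = 3)
j = 15
((21 + E(p(-3, -2), -13)) + t(3)) + (j*m(2))*(-232) = ((21 + 3) + 3) + (15*2)*(-232) = (24 + 3) + 30*(-232) = 27 - 6960 = -6933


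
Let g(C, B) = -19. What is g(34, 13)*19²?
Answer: -6859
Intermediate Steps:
g(34, 13)*19² = -19*19² = -19*361 = -6859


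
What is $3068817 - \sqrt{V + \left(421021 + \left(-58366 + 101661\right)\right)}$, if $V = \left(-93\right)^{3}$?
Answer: $3068817 - i \sqrt{340041} \approx 3.0688 \cdot 10^{6} - 583.13 i$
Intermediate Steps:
$V = -804357$
$3068817 - \sqrt{V + \left(421021 + \left(-58366 + 101661\right)\right)} = 3068817 - \sqrt{-804357 + \left(421021 + \left(-58366 + 101661\right)\right)} = 3068817 - \sqrt{-804357 + \left(421021 + 43295\right)} = 3068817 - \sqrt{-804357 + 464316} = 3068817 - \sqrt{-340041} = 3068817 - i \sqrt{340041}$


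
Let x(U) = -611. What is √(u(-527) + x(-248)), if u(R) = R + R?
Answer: 3*I*√185 ≈ 40.804*I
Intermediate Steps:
u(R) = 2*R
√(u(-527) + x(-248)) = √(2*(-527) - 611) = √(-1054 - 611) = √(-1665) = 3*I*√185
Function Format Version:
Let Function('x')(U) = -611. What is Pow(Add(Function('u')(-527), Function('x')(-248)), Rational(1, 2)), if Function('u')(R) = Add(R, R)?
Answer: Mul(3, I, Pow(185, Rational(1, 2))) ≈ Mul(40.804, I)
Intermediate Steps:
Function('u')(R) = Mul(2, R)
Pow(Add(Function('u')(-527), Function('x')(-248)), Rational(1, 2)) = Pow(Add(Mul(2, -527), -611), Rational(1, 2)) = Pow(Add(-1054, -611), Rational(1, 2)) = Pow(-1665, Rational(1, 2)) = Mul(3, I, Pow(185, Rational(1, 2)))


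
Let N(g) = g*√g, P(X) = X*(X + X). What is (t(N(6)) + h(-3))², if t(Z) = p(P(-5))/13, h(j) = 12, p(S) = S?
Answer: 42436/169 ≈ 251.10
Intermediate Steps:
P(X) = 2*X² (P(X) = X*(2*X) = 2*X²)
N(g) = g^(3/2)
t(Z) = 50/13 (t(Z) = (2*(-5)²)/13 = (2*25)*(1/13) = 50*(1/13) = 50/13)
(t(N(6)) + h(-3))² = (50/13 + 12)² = (206/13)² = 42436/169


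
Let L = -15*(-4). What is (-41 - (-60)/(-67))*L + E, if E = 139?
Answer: -159107/67 ≈ -2374.7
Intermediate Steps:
L = 60
(-41 - (-60)/(-67))*L + E = (-41 - (-60)/(-67))*60 + 139 = (-41 - (-60)*(-1)/67)*60 + 139 = (-41 - 1*60/67)*60 + 139 = (-41 - 60/67)*60 + 139 = -2807/67*60 + 139 = -168420/67 + 139 = -159107/67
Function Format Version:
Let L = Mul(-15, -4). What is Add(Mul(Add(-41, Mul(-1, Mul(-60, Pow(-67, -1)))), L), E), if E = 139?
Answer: Rational(-159107, 67) ≈ -2374.7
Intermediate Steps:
L = 60
Add(Mul(Add(-41, Mul(-1, Mul(-60, Pow(-67, -1)))), L), E) = Add(Mul(Add(-41, Mul(-1, Mul(-60, Pow(-67, -1)))), 60), 139) = Add(Mul(Add(-41, Mul(-1, Mul(-60, Rational(-1, 67)))), 60), 139) = Add(Mul(Add(-41, Mul(-1, Rational(60, 67))), 60), 139) = Add(Mul(Add(-41, Rational(-60, 67)), 60), 139) = Add(Mul(Rational(-2807, 67), 60), 139) = Add(Rational(-168420, 67), 139) = Rational(-159107, 67)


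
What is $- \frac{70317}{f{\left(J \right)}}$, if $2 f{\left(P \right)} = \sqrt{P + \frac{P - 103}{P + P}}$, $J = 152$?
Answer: $- \frac{187512 \sqrt{878883}}{15419} \approx -11401.0$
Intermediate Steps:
$f{\left(P \right)} = \frac{\sqrt{P + \frac{-103 + P}{2 P}}}{2}$ ($f{\left(P \right)} = \frac{\sqrt{P + \frac{P - 103}{P + P}}}{2} = \frac{\sqrt{P + \frac{-103 + P}{2 P}}}{2}$)
$- \frac{70317}{f{\left(J \right)}} = - \frac{70317}{\frac{1}{4} \sqrt{2 - \frac{206}{152} + 4 \cdot 152}} = - \frac{70317}{\frac{1}{4} \sqrt{2 - \frac{103}{76} + 608}} = - \frac{70317}{\frac{1}{4} \sqrt{\frac{46257}{76}}} = - \frac{70317}{\frac{1}{4} \frac{\sqrt{878883}}{38}} = - \frac{70317}{\frac{1}{152} \sqrt{878883}} = - 70317 \frac{8 \sqrt{878883}}{46257} = - \frac{187512 \sqrt{878883}}{15419}$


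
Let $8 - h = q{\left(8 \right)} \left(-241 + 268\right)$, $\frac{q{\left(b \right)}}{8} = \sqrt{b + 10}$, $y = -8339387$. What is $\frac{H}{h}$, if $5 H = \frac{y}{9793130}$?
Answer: $\frac{8339387}{5139826349200} + \frac{675490347 \sqrt{2}}{5139826349200} \approx 0.00018748$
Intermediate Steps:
$q{\left(b \right)} = 8 \sqrt{10 + b}$ ($q{\left(b \right)} = 8 \sqrt{b + 10} = 8 \sqrt{10 + b}$)
$H = - \frac{8339387}{48965650}$ ($H = \frac{\left(-8339387\right) \frac{1}{9793130}}{5} = \frac{1}{5} \left(- \frac{8339387}{9793130}\right) = - \frac{8339387}{48965650} \approx -0.17031$)
$h = 8 - 648 \sqrt{2}$ ($h = 8 - 8 \sqrt{10 + 8} \left(-241 + 268\right) = 8 - 8 \sqrt{18} \cdot 27 = 8 - 8 \cdot 3 \sqrt{2} \cdot 27 = 8 - 24 \sqrt{2} \cdot 27 = 8 - 648 \sqrt{2} \approx -908.41$)
$\frac{H}{h} = - \frac{8339387}{48965650 \left(8 - 648 \sqrt{2}\right)}$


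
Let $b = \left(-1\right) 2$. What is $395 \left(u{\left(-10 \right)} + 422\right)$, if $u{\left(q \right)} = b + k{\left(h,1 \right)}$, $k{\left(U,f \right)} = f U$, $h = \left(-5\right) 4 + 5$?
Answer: $159975$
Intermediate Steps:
$b = -2$
$h = -15$ ($h = -20 + 5 = -15$)
$k{\left(U,f \right)} = U f$
$u{\left(q \right)} = -17$ ($u{\left(q \right)} = -2 - 15 = -17$)
$395 \left(u{\left(-10 \right)} + 422\right) = 395 \left(-17 + 422\right) = 395 \cdot 405 = 159975$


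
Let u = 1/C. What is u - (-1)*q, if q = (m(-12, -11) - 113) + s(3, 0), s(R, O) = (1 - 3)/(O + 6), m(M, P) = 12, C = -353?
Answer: -107315/1059 ≈ -101.34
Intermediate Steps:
s(R, O) = -2/(6 + O)
q = -304/3 (q = (12 - 113) - 2/(6 + 0) = -101 - 2/6 = -101 - 2*⅙ = -101 - ⅓ = -304/3 ≈ -101.33)
u = -1/353 (u = 1/(-353) = -1/353 ≈ -0.0028329)
u - (-1)*q = -1/353 - (-1)*(-304)/3 = -1/353 - 1*304/3 = -1/353 - 304/3 = -107315/1059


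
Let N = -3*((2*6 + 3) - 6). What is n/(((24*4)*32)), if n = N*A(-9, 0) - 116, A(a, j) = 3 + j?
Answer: -197/3072 ≈ -0.064128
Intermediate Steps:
N = -27 (N = -3*((12 + 3) - 6) = -3*(15 - 6) = -3*9 = -27)
n = -197 (n = -27*(3 + 0) - 116 = -27*3 - 116 = -81 - 116 = -197)
n/(((24*4)*32)) = -197/((24*4)*32) = -197/(96*32) = -197/3072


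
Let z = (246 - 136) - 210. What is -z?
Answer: 100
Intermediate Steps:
z = -100 (z = 110 - 210 = -100)
-z = -1*(-100) = 100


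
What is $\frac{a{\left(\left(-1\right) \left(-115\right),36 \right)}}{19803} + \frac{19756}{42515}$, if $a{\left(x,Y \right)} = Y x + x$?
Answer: $\frac{2261381}{3327765} \approx 0.67955$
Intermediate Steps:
$a{\left(x,Y \right)} = x + Y x$
$\frac{a{\left(\left(-1\right) \left(-115\right),36 \right)}}{19803} + \frac{19756}{42515} = \frac{\left(-1\right) \left(-115\right) \left(1 + 36\right)}{19803} + \frac{19756}{42515} = 115 \cdot 37 \cdot \frac{1}{19803} + 19756 \cdot \frac{1}{42515} = 4255 \cdot \frac{1}{19803} + \frac{1796}{3865} = \frac{185}{861} + \frac{1796}{3865} = \frac{2261381}{3327765}$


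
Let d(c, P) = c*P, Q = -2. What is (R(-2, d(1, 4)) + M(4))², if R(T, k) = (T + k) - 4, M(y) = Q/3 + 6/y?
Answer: 49/36 ≈ 1.3611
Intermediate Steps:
d(c, P) = P*c
M(y) = -⅔ + 6/y (M(y) = -2/3 + 6/y = -2*⅓ + 6/y = -⅔ + 6/y)
R(T, k) = -4 + T + k
(R(-2, d(1, 4)) + M(4))² = ((-4 - 2 + 4*1) + (-⅔ + 6/4))² = ((-4 - 2 + 4) + (-⅔ + 6*(¼)))² = (-2 + (-⅔ + 3/2))² = (-2 + ⅚)² = (-7/6)² = 49/36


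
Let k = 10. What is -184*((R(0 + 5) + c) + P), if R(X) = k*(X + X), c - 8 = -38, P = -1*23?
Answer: -8648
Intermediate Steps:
P = -23
c = -30 (c = 8 - 38 = -30)
R(X) = 20*X (R(X) = 10*(X + X) = 10*(2*X) = 20*X)
-184*((R(0 + 5) + c) + P) = -184*((20*(0 + 5) - 30) - 23) = -184*((20*5 - 30) - 23) = -184*((100 - 30) - 23) = -184*(70 - 23) = -184*47 = -8648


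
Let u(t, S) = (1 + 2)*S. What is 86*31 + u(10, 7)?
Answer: 2687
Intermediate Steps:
u(t, S) = 3*S
86*31 + u(10, 7) = 86*31 + 3*7 = 2666 + 21 = 2687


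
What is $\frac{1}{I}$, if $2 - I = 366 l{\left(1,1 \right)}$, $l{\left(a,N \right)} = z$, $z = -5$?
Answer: $\frac{1}{1832} \approx 0.00054585$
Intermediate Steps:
$l{\left(a,N \right)} = -5$
$I = 1832$ ($I = 2 - 366 \left(-5\right) = 2 - -1830 = 2 + 1830 = 1832$)
$\frac{1}{I} = \frac{1}{1832}$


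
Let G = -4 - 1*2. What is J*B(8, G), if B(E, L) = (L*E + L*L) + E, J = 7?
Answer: -28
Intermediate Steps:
G = -6 (G = -4 - 2 = -6)
B(E, L) = E + L**2 + E*L (B(E, L) = (E*L + L**2) + E = (L**2 + E*L) + E = E + L**2 + E*L)
J*B(8, G) = 7*(8 + (-6)**2 + 8*(-6)) = 7*(8 + 36 - 48) = 7*(-4) = -28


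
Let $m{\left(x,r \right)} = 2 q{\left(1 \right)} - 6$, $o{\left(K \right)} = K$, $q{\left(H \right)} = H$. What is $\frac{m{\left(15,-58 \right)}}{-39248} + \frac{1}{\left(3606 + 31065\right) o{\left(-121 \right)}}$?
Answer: $\frac{380489}{3742110372} \approx 0.00010168$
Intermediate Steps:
$m{\left(x,r \right)} = -4$ ($m{\left(x,r \right)} = 2 \cdot 1 - 6 = 2 - 6 = -4$)
$\frac{m{\left(15,-58 \right)}}{-39248} + \frac{1}{\left(3606 + 31065\right) o{\left(-121 \right)}} = - \frac{4}{-39248} + \frac{1}{\left(3606 + 31065\right) \left(-121\right)} = \left(-4\right) \left(- \frac{1}{39248}\right) + \frac{1}{34671} \left(- \frac{1}{121}\right) = \frac{1}{9812} + \frac{1}{34671} \left(- \frac{1}{121}\right) = \frac{1}{9812} - \frac{1}{4195191} = \frac{380489}{3742110372}$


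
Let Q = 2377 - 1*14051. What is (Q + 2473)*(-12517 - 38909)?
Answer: 473170626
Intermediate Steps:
Q = -11674 (Q = 2377 - 14051 = -11674)
(Q + 2473)*(-12517 - 38909) = (-11674 + 2473)*(-12517 - 38909) = -9201*(-51426) = 473170626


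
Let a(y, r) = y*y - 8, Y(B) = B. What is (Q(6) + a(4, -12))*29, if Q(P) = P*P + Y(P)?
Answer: 1450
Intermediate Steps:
a(y, r) = -8 + y² (a(y, r) = y² - 8 = -8 + y²)
Q(P) = P + P² (Q(P) = P*P + P = P² + P = P + P²)
(Q(6) + a(4, -12))*29 = (6*(1 + 6) + (-8 + 4²))*29 = (6*7 + (-8 + 16))*29 = (42 + 8)*29 = 50*29 = 1450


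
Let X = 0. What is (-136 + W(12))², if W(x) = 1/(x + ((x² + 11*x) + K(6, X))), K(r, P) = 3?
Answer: 1566180625/84681 ≈ 18495.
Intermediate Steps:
W(x) = 1/(3 + x² + 12*x) (W(x) = 1/(x + ((x² + 11*x) + 3)) = 1/(x + (3 + x² + 11*x)) = 1/(3 + x² + 12*x))
(-136 + W(12))² = (-136 + 1/(3 + 12² + 12*12))² = (-136 + 1/(3 + 144 + 144))² = (-136 + 1/291)² = (-39575/291)² = 1566180625/84681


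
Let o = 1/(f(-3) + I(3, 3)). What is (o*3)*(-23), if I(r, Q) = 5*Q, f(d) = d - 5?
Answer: -69/7 ≈ -9.8571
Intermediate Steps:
f(d) = -5 + d
o = ⅐ (o = 1/((-5 - 3) + 5*3) = 1/(-8 + 15) = 1/7 = ⅐ ≈ 0.14286)
(o*3)*(-23) = ((⅐)*3)*(-23) = (3/7)*(-23) = -69/7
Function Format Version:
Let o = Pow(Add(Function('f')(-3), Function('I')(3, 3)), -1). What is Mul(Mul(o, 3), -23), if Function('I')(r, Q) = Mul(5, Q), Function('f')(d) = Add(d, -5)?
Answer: Rational(-69, 7) ≈ -9.8571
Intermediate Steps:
Function('f')(d) = Add(-5, d)
o = Rational(1, 7) (o = Pow(Add(Add(-5, -3), Mul(5, 3)), -1) = Pow(Add(-8, 15), -1) = Pow(7, -1) = Rational(1, 7) ≈ 0.14286)
Mul(Mul(o, 3), -23) = Mul(Mul(Rational(1, 7), 3), -23) = Mul(Rational(3, 7), -23) = Rational(-69, 7)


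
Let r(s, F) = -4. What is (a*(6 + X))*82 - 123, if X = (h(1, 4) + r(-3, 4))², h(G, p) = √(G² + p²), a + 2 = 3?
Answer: 3075 - 656*√17 ≈ 370.24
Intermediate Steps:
a = 1 (a = -2 + 3 = 1)
X = (-4 + √17)² (X = (√(1² + 4²) - 4)² = (√(1 + 16) - 4)² = (√17 - 4)² = (-4 + √17)² ≈ 0.015155)
(a*(6 + X))*82 - 123 = (1*(6 + (4 - √17)²))*82 - 123 = (6 + (4 - √17)²)*82 - 123 = (492 + 82*(4 - √17)²) - 123 = 369 + 82*(4 - √17)²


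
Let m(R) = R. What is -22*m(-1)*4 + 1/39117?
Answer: 3442297/39117 ≈ 88.000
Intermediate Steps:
-22*m(-1)*4 + 1/39117 = -22*(-1)*4 + 1/39117 = 22*4 + 1/39117 = 88 + 1/39117 = 3442297/39117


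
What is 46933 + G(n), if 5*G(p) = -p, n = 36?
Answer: 234629/5 ≈ 46926.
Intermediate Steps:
G(p) = -p/5 (G(p) = (-p)/5 = -p/5)
46933 + G(n) = 46933 - ⅕*36 = 46933 - 36/5 = 234629/5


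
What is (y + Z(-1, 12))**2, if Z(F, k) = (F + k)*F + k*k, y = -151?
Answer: 324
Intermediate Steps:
Z(F, k) = k**2 + F*(F + k) (Z(F, k) = F*(F + k) + k**2 = k**2 + F*(F + k))
(y + Z(-1, 12))**2 = (-151 + ((-1)**2 + 12**2 - 1*12))**2 = (-151 + (1 + 144 - 12))**2 = (-151 + 133)**2 = (-18)**2 = 324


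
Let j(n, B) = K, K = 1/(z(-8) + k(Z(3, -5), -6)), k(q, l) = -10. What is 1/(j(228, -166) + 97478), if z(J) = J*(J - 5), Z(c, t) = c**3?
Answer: 94/9162933 ≈ 1.0259e-5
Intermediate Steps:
z(J) = J*(-5 + J)
K = 1/94 (K = 1/(-8*(-5 - 8) - 10) = 1/(-8*(-13) - 10) = 1/(104 - 10) = 1/94 ≈ 0.010638)
j(n, B) = 1/94
1/(j(228, -166) + 97478) = 1/(1/94 + 97478) = 1/(9162933/94) = 94/9162933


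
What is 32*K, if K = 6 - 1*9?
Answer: -96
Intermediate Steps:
K = -3 (K = 6 - 9 = -3)
32*K = 32*(-3) = -96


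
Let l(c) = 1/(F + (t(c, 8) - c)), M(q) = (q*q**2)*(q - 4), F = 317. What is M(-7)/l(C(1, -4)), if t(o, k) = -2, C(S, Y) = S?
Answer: 1184722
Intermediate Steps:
M(q) = q**3*(-4 + q)
l(c) = 1/(315 - c) (l(c) = 1/(317 + (-2 - c)) = 1/(315 - c))
M(-7)/l(C(1, -4)) = ((-7)**3*(-4 - 7))/((-1/(-315 + 1))) = (-343*(-11))/((-1/(-314))) = 3773/((-1*(-1/314))) = 3773/(1/314) = 3773*314 = 1184722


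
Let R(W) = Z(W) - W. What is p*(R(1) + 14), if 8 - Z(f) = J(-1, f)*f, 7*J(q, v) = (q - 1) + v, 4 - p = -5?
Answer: 1332/7 ≈ 190.29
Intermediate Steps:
p = 9 (p = 4 - 1*(-5) = 4 + 5 = 9)
J(q, v) = -⅐ + q/7 + v/7 (J(q, v) = ((q - 1) + v)/7 = ((-1 + q) + v)/7 = (-1 + q + v)/7 = -⅐ + q/7 + v/7)
Z(f) = 8 - f*(-2/7 + f/7) (Z(f) = 8 - (-⅐ + (⅐)*(-1) + f/7)*f = 8 - (-⅐ - ⅐ + f/7)*f = 8 - (-2/7 + f/7)*f = 8 - f*(-2/7 + f/7))
R(W) = 8 - W - W*(-2 + W)/7 (R(W) = (8 - W*(-2 + W)/7) - W = 8 - W - W*(-2 + W)/7)
p*(R(1) + 14) = 9*((8 - 5/7*1 - ⅐*1²) + 14) = 9*((8 - 5/7 - ⅐*1) + 14) = 9*((8 - 5/7 - ⅐) + 14) = 9*(50/7 + 14) = 9*(148/7) = 1332/7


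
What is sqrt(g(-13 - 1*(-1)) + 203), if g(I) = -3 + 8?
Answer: 4*sqrt(13) ≈ 14.422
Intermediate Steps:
g(I) = 5
sqrt(g(-13 - 1*(-1)) + 203) = sqrt(5 + 203) = sqrt(208) = 4*sqrt(13)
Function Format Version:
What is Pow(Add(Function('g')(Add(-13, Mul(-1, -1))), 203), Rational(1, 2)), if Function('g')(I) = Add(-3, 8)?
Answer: Mul(4, Pow(13, Rational(1, 2))) ≈ 14.422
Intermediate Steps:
Function('g')(I) = 5
Pow(Add(Function('g')(Add(-13, Mul(-1, -1))), 203), Rational(1, 2)) = Pow(Add(5, 203), Rational(1, 2)) = Pow(208, Rational(1, 2)) = Mul(4, Pow(13, Rational(1, 2)))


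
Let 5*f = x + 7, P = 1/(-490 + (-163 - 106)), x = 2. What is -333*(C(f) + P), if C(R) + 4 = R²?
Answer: 1603506/6325 ≈ 253.52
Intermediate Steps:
P = -1/759 (P = 1/(-490 - 269) = 1/(-759) = -1/759 ≈ -0.0013175)
f = 9/5 (f = (2 + 7)/5 = (⅕)*9 = 9/5 ≈ 1.8000)
C(R) = -4 + R²
-333*(C(f) + P) = -333*((-4 + (9/5)²) - 1/759) = -333*((-4 + 81/25) - 1/759) = -333*(-19/25 - 1/759) = -333*(-14446/18975) = 1603506/6325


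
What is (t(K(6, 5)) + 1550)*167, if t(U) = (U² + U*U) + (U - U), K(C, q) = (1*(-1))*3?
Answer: 261856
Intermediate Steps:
K(C, q) = -3 (K(C, q) = -1*3 = -3)
t(U) = 2*U² (t(U) = (U² + U²) + 0 = 2*U² + 0 = 2*U²)
(t(K(6, 5)) + 1550)*167 = (2*(-3)² + 1550)*167 = (2*9 + 1550)*167 = (18 + 1550)*167 = 1568*167 = 261856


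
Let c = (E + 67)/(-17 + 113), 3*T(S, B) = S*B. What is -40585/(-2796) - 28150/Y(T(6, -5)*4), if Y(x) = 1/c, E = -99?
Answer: 8758795/932 ≈ 9397.8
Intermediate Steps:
T(S, B) = B*S/3 (T(S, B) = (S*B)/3 = (B*S)/3 = B*S/3)
c = -⅓ (c = (-99 + 67)/(-17 + 113) = -32/96 = -32*1/96 = -⅓ ≈ -0.33333)
Y(x) = -3 (Y(x) = 1/(-⅓) = -3)
-40585/(-2796) - 28150/Y(T(6, -5)*4) = -40585/(-2796) - 28150/(-3) = -40585*(-1/2796) - 28150*(-⅓) = 40585/2796 + 28150/3 = 8758795/932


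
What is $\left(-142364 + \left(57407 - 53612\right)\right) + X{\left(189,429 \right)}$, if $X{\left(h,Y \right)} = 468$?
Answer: $-138101$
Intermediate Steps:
$\left(-142364 + \left(57407 - 53612\right)\right) + X{\left(189,429 \right)} = \left(-142364 + \left(57407 - 53612\right)\right) + 468 = \left(-142364 + 3795\right) + 468 = -138569 + 468 = -138101$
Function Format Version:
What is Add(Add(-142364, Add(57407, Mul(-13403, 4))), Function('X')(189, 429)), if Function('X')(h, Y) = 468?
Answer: -138101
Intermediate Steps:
Add(Add(-142364, Add(57407, Mul(-13403, 4))), Function('X')(189, 429)) = Add(Add(-142364, Add(57407, Mul(-13403, 4))), 468) = Add(Add(-142364, Add(57407, -53612)), 468) = Add(Add(-142364, 3795), 468) = Add(-138569, 468) = -138101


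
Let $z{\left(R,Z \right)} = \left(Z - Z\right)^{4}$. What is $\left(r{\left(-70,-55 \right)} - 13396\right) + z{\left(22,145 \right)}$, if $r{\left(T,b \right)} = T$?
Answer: $-13466$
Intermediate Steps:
$z{\left(R,Z \right)} = 0$ ($z{\left(R,Z \right)} = 0^{4} = 0$)
$\left(r{\left(-70,-55 \right)} - 13396\right) + z{\left(22,145 \right)} = \left(-70 - 13396\right) + 0 = -13466 + 0 = -13466$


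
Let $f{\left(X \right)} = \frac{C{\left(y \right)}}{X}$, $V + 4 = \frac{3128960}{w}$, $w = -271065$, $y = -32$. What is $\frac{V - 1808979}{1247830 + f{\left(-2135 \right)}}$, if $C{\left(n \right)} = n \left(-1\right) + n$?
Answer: $- \frac{98071021171}{67648607790} \approx -1.4497$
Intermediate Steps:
$V = - \frac{842644}{54213}$ ($V = -4 + \frac{3128960}{-271065} = -4 + 3128960 \left(- \frac{1}{271065}\right) = -4 - \frac{625792}{54213} = - \frac{842644}{54213} \approx -15.543$)
$C{\left(n \right)} = 0$ ($C{\left(n \right)} = - n + n = 0$)
$f{\left(X \right)} = 0$ ($f{\left(X \right)} = \frac{0}{X} = 0$)
$\frac{V - 1808979}{1247830 + f{\left(-2135 \right)}} = \frac{- \frac{842644}{54213} - 1808979}{1247830 + 0} = - \frac{98071021171}{54213 \cdot 1247830} = \left(- \frac{98071021171}{54213}\right) \frac{1}{1247830} = - \frac{98071021171}{67648607790}$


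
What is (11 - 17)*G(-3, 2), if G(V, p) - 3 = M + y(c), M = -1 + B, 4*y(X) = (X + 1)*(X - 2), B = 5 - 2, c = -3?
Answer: -45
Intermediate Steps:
B = 3
y(X) = (1 + X)*(-2 + X)/4 (y(X) = ((X + 1)*(X - 2))/4 = ((1 + X)*(-2 + X))/4 = (1 + X)*(-2 + X)/4)
M = 2 (M = -1 + 3 = 2)
G(V, p) = 15/2 (G(V, p) = 3 + (2 + (-½ - ¼*(-3) + (¼)*(-3)²)) = 3 + (2 + (-½ + ¾ + (¼)*9)) = 3 + (2 + (-½ + ¾ + 9/4)) = 3 + (2 + 5/2) = 3 + 9/2 = 15/2)
(11 - 17)*G(-3, 2) = (11 - 17)*(15/2) = -6*15/2 = -45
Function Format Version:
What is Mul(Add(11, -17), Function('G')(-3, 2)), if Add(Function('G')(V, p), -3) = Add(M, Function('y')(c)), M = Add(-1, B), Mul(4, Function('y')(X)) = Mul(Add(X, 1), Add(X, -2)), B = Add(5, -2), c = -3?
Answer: -45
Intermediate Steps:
B = 3
Function('y')(X) = Mul(Rational(1, 4), Add(1, X), Add(-2, X)) (Function('y')(X) = Mul(Rational(1, 4), Mul(Add(X, 1), Add(X, -2))) = Mul(Rational(1, 4), Mul(Add(1, X), Add(-2, X))) = Mul(Rational(1, 4), Add(1, X), Add(-2, X)))
M = 2 (M = Add(-1, 3) = 2)
Function('G')(V, p) = Rational(15, 2) (Function('G')(V, p) = Add(3, Add(2, Add(Rational(-1, 2), Mul(Rational(-1, 4), -3), Mul(Rational(1, 4), Pow(-3, 2))))) = Add(3, Add(2, Add(Rational(-1, 2), Rational(3, 4), Mul(Rational(1, 4), 9)))) = Add(3, Add(2, Add(Rational(-1, 2), Rational(3, 4), Rational(9, 4)))) = Add(3, Add(2, Rational(5, 2))) = Add(3, Rational(9, 2)) = Rational(15, 2))
Mul(Add(11, -17), Function('G')(-3, 2)) = Mul(Add(11, -17), Rational(15, 2)) = Mul(-6, Rational(15, 2)) = -45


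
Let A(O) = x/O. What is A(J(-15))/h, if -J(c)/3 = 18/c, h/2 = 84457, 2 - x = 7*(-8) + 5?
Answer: 265/3040452 ≈ 8.7158e-5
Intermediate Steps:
x = 53 (x = 2 - (7*(-8) + 5) = 2 - (-56 + 5) = 2 - 1*(-51) = 2 + 51 = 53)
h = 168914 (h = 2*84457 = 168914)
J(c) = -54/c
A(O) = 53/O
A(J(-15))/h = (53/((-54/(-15))))/168914 = (53/((-54*(-1/15))))*(1/168914) = (53/(18/5))*(1/168914) = (53*(5/18))*(1/168914) = (265/18)*(1/168914) = 265/3040452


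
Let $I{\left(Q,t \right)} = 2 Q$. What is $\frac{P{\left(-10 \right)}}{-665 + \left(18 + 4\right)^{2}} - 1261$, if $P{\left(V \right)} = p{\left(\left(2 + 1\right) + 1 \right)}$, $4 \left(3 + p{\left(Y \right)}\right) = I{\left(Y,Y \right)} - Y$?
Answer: $- \frac{228239}{181} \approx -1261.0$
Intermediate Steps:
$p{\left(Y \right)} = -3 + \frac{Y}{4}$ ($p{\left(Y \right)} = -3 + \frac{2 Y - Y}{4} = -3 + \frac{Y}{4}$)
$P{\left(V \right)} = -2$ ($P{\left(V \right)} = -3 + \frac{\left(2 + 1\right) + 1}{4} = -3 + \frac{3 + 1}{4} = -3 + \frac{1}{4} \cdot 4 = -3 + 1 = -2$)
$\frac{P{\left(-10 \right)}}{-665 + \left(18 + 4\right)^{2}} - 1261 = \frac{1}{-665 + \left(18 + 4\right)^{2}} \left(-2\right) - 1261 = \frac{1}{-665 + 22^{2}} \left(-2\right) - 1261 = \frac{1}{-665 + 484} \left(-2\right) - 1261 = \frac{1}{-181} \left(-2\right) - 1261 = \left(- \frac{1}{181}\right) \left(-2\right) - 1261 = \frac{2}{181} - 1261 = - \frac{228239}{181}$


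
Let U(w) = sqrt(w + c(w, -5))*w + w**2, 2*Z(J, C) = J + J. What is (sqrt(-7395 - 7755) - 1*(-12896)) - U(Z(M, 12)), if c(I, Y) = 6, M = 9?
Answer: 12815 - 9*sqrt(15) + 5*I*sqrt(606) ≈ 12780.0 + 123.09*I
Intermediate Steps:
Z(J, C) = J (Z(J, C) = (J + J)/2 = (2*J)/2 = J)
U(w) = w**2 + w*sqrt(6 + w) (U(w) = sqrt(w + 6)*w + w**2 = sqrt(6 + w)*w + w**2 = w*sqrt(6 + w) + w**2 = w**2 + w*sqrt(6 + w))
(sqrt(-7395 - 7755) - 1*(-12896)) - U(Z(M, 12)) = (sqrt(-7395 - 7755) - 1*(-12896)) - 9*(9 + sqrt(6 + 9)) = (sqrt(-15150) + 12896) - 9*(9 + sqrt(15)) = (5*I*sqrt(606) + 12896) - (81 + 9*sqrt(15)) = (12896 + 5*I*sqrt(606)) + (-81 - 9*sqrt(15)) = 12815 - 9*sqrt(15) + 5*I*sqrt(606)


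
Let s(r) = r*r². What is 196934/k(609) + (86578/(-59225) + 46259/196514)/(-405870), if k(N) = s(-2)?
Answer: -29070750268158895577/1180933724871375 ≈ -24617.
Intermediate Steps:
s(r) = r³
k(N) = -8 (k(N) = (-2)³ = -8)
196934/k(609) + (86578/(-59225) + 46259/196514)/(-405870) = 196934/(-8) + (86578/(-59225) + 46259/196514)/(-405870) = 196934*(-⅛) + (86578*(-1/59225) + 46259*(1/196514))*(-1/405870) = -98467/4 + (-86578/59225 + 46259/196514)*(-1/405870) = -98467/4 - 14274099817/11638541650*(-1/405870) = -98467/4 + 14274099817/4723734899485500 = -29070750268158895577/1180933724871375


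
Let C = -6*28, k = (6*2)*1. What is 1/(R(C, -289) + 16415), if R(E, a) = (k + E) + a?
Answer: 1/15970 ≈ 6.2617e-5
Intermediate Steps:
k = 12 (k = 12*1 = 12)
C = -168
R(E, a) = 12 + E + a (R(E, a) = (12 + E) + a = 12 + E + a)
1/(R(C, -289) + 16415) = 1/((12 - 168 - 289) + 16415) = 1/(-445 + 16415) = 1/15970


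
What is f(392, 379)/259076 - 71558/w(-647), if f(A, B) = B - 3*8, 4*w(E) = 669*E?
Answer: 74309500897/112139233068 ≈ 0.66265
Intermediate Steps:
w(E) = 669*E/4 (w(E) = (669*E)/4 = 669*E/4)
f(A, B) = -24 + B (f(A, B) = B - 24 = -24 + B)
f(392, 379)/259076 - 71558/w(-647) = (-24 + 379)/259076 - 71558/((669/4)*(-647)) = 355*(1/259076) - 71558/(-432843/4) = 355/259076 - 71558*(-4/432843) = 355/259076 + 286232/432843 = 74309500897/112139233068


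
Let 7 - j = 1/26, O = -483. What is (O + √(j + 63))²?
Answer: (12558 - √47294)²/676 ≈ 2.2528e+5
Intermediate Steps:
j = 181/26 (j = 7 - 1/26 = 181/26 ≈ 6.9615)
(O + √(j + 63))² = (-483 + √(181/26 + 63))² = (-483 + √(1819/26))² = (-483 + √47294/26)²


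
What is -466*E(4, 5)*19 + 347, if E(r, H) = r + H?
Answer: -79339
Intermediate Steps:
E(r, H) = H + r
-466*E(4, 5)*19 + 347 = -466*(5 + 4)*19 + 347 = -4194*19 + 347 = -466*171 + 347 = -79686 + 347 = -79339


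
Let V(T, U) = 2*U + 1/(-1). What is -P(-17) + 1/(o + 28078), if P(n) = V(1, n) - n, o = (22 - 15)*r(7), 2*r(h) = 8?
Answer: 505909/28106 ≈ 18.000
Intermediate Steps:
V(T, U) = -1 + 2*U (V(T, U) = 2*U - 1 = -1 + 2*U)
r(h) = 4 (r(h) = (½)*8 = 4)
o = 28 (o = (22 - 15)*4 = 7*4 = 28)
P(n) = -1 + n (P(n) = (-1 + 2*n) - n = -1 + n)
-P(-17) + 1/(o + 28078) = -(-1 - 17) + 1/(28 + 28078) = -1*(-18) + 1/28106 = 18 + 1/28106 = 505909/28106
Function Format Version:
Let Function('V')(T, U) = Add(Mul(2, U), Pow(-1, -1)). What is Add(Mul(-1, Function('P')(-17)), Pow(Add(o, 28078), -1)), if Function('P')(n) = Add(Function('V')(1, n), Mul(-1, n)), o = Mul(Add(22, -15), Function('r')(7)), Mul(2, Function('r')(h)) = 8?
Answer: Rational(505909, 28106) ≈ 18.000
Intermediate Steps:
Function('V')(T, U) = Add(-1, Mul(2, U)) (Function('V')(T, U) = Add(Mul(2, U), -1) = Add(-1, Mul(2, U)))
Function('r')(h) = 4 (Function('r')(h) = Mul(Rational(1, 2), 8) = 4)
o = 28 (o = Mul(Add(22, -15), 4) = Mul(7, 4) = 28)
Function('P')(n) = Add(-1, n) (Function('P')(n) = Add(Add(-1, Mul(2, n)), Mul(-1, n)) = Add(-1, n))
Add(Mul(-1, Function('P')(-17)), Pow(Add(o, 28078), -1)) = Add(Mul(-1, Add(-1, -17)), Pow(Add(28, 28078), -1)) = Add(Mul(-1, -18), Pow(28106, -1)) = Add(18, Rational(1, 28106)) = Rational(505909, 28106)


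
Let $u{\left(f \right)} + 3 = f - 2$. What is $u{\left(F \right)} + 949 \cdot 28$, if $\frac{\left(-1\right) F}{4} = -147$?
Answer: $27155$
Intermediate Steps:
$F = 588$ ($F = \left(-4\right) \left(-147\right) = 588$)
$u{\left(f \right)} = -5 + f$ ($u{\left(f \right)} = -3 + \left(f - 2\right) = -3 + \left(-2 + f\right) = -5 + f$)
$u{\left(F \right)} + 949 \cdot 28 = \left(-5 + 588\right) + 949 \cdot 28 = 583 + 26572 = 27155$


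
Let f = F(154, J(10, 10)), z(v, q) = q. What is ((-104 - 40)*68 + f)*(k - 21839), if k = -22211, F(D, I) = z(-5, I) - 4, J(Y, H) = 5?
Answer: 431293550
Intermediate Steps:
F(D, I) = -4 + I (F(D, I) = I - 4 = -4 + I)
f = 1 (f = -4 + 5 = 1)
((-104 - 40)*68 + f)*(k - 21839) = ((-104 - 40)*68 + 1)*(-22211 - 21839) = (-144*68 + 1)*(-44050) = (-9792 + 1)*(-44050) = -9791*(-44050) = 431293550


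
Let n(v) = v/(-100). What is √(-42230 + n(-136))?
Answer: 2*I*√263929/5 ≈ 205.5*I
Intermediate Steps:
n(v) = -v/100 (n(v) = v*(-1/100) = -v/100)
√(-42230 + n(-136)) = √(-42230 - 1/100*(-136)) = √(-42230 + 34/25) = √(-1055716/25) = 2*I*√263929/5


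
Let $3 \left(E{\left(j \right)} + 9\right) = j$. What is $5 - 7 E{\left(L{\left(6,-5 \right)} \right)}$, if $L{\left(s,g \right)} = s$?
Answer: $54$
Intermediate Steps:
$E{\left(j \right)} = -9 + \frac{j}{3}$
$5 - 7 E{\left(L{\left(6,-5 \right)} \right)} = 5 - 7 \left(-9 + \frac{1}{3} \cdot 6\right) = 5 - 7 \left(-9 + 2\right) = 5 - -49 = 5 + 49 = 54$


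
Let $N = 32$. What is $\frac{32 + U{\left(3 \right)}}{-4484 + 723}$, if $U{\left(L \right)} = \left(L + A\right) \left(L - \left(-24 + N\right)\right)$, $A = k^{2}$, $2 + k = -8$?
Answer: $\frac{483}{3761} \approx 0.12842$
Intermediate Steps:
$k = -10$ ($k = -2 - 8 = -10$)
$A = 100$ ($A = \left(-10\right)^{2} = 100$)
$U{\left(L \right)} = \left(-8 + L\right) \left(100 + L\right)$ ($U{\left(L \right)} = \left(L + 100\right) \left(L + \left(24 - 32\right)\right) = \left(100 + L\right) \left(L + \left(24 - 32\right)\right) = \left(100 + L\right) \left(L - 8\right) = \left(100 + L\right) \left(-8 + L\right) = \left(-8 + L\right) \left(100 + L\right)$)
$\frac{32 + U{\left(3 \right)}}{-4484 + 723} = \frac{32 + \left(-800 + 3^{2} + 92 \cdot 3\right)}{-4484 + 723} = \frac{32 + \left(-800 + 9 + 276\right)}{-3761} = \left(32 - 515\right) \left(- \frac{1}{3761}\right) = \left(-483\right) \left(- \frac{1}{3761}\right) = \frac{483}{3761}$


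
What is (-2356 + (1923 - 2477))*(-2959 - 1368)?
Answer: 12591570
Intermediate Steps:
(-2356 + (1923 - 2477))*(-2959 - 1368) = (-2356 - 554)*(-4327) = -2910*(-4327) = 12591570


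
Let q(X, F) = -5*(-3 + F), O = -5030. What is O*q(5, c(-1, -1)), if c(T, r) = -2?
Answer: -125750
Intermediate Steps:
q(X, F) = 15 - 5*F
O*q(5, c(-1, -1)) = -5030*(15 - 5*(-2)) = -5030*(15 + 10) = -5030*25 = -125750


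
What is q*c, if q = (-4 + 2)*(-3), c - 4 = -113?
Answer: -654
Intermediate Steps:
c = -109 (c = 4 - 113 = -109)
q = 6 (q = -2*(-3) = 6)
q*c = 6*(-109) = -654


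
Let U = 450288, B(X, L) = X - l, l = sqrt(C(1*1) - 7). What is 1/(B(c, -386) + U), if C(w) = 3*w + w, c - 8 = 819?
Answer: 451115/203504743228 + I*sqrt(3)/203504743228 ≈ 2.2167e-6 + 8.5111e-12*I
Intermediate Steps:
c = 827 (c = 8 + 819 = 827)
C(w) = 4*w
l = I*sqrt(3) (l = sqrt(4*(1*1) - 7) = sqrt(4*1 - 7) = sqrt(4 - 7) = sqrt(-3) = I*sqrt(3) ≈ 1.732*I)
B(X, L) = X - I*sqrt(3)
1/(B(c, -386) + U) = 1/((827 - I*sqrt(3)) + 450288) = 1/(451115 - I*sqrt(3))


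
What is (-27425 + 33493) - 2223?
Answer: 3845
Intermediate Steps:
(-27425 + 33493) - 2223 = 6068 - 2223 = 3845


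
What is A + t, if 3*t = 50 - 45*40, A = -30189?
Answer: -92317/3 ≈ -30772.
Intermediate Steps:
t = -1750/3 (t = (50 - 45*40)/3 = (50 - 1800)/3 = (⅓)*(-1750) = -1750/3 ≈ -583.33)
A + t = -30189 - 1750/3 = -92317/3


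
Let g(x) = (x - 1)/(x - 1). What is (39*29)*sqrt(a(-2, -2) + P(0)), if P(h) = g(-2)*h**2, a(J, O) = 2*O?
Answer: 2262*I ≈ 2262.0*I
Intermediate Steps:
g(x) = 1 (g(x) = (-1 + x)/(-1 + x) = 1)
P(h) = h**2 (P(h) = 1*h**2 = h**2)
(39*29)*sqrt(a(-2, -2) + P(0)) = (39*29)*sqrt(2*(-2) + 0**2) = 1131*sqrt(-4 + 0) = 1131*sqrt(-4) = 1131*(2*I) = 2262*I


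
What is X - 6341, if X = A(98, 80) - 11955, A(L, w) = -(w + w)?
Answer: -18456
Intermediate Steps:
A(L, w) = -2*w
X = -12115 (X = -2*80 - 11955 = -160 - 11955 = -12115)
X - 6341 = -12115 - 6341 = -18456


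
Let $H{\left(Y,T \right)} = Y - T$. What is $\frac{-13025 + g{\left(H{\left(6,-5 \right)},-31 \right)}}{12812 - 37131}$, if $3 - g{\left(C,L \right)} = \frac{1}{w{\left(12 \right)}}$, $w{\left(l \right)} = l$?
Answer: $\frac{156265}{291828} \approx 0.53547$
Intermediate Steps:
$g{\left(C,L \right)} = \frac{35}{12}$ ($g{\left(C,L \right)} = 3 - \frac{1}{12} = \frac{35}{12}$)
$\frac{-13025 + g{\left(H{\left(6,-5 \right)},-31 \right)}}{12812 - 37131} = \frac{-13025 + \frac{35}{12}}{12812 - 37131} = - \frac{156265}{12 \left(-24319\right)} = \left(- \frac{156265}{12}\right) \left(- \frac{1}{24319}\right) = \frac{156265}{291828}$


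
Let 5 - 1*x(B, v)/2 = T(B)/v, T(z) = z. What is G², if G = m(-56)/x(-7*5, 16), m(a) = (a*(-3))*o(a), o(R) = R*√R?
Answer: -317221502976/13225 ≈ -2.3986e+7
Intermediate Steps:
o(R) = R^(3/2)
x(B, v) = 10 - 2*B/v
m(a) = -3*a^(5/2) (m(a) = (a*(-3))*a^(3/2) = (-3*a)*a^(3/2) = -3*a^(5/2))
G = -150528*I*√14/115 (G = (-18816*I*√14)/(10 - 2*(-7*5)/16) = (-18816*I*√14)/(10 - 2*(-35)*1/16) = (-18816*I*√14)/(10 + 35/8) = (-18816*I*√14)/(115/8) = -18816*I*√14*(8/115) = -150528*I*√14/115 ≈ -4897.6*I)
G² = (-150528*I*√14/115)² = -317221502976/13225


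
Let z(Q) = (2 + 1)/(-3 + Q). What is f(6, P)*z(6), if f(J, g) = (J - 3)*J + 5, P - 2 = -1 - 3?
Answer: 23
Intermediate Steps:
P = -2 (P = 2 + (-1 - 3) = 2 - 4 = -2)
z(Q) = 3/(-3 + Q)
f(J, g) = 5 + J*(-3 + J) (f(J, g) = (-3 + J)*J + 5 = J*(-3 + J) + 5 = 5 + J*(-3 + J))
f(6, P)*z(6) = (5 + 6**2 - 3*6)*(3/(-3 + 6)) = (5 + 36 - 18)*(3/3) = 23*(3*(1/3)) = 23*1 = 23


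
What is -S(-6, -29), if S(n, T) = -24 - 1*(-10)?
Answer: 14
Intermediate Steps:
S(n, T) = -14 (S(n, T) = -24 + 10 = -14)
-S(-6, -29) = -1*(-14) = 14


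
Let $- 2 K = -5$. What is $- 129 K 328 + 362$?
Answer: $-105418$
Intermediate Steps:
$K = \frac{5}{2}$ ($K = \left(- \frac{1}{2}\right) \left(-5\right) = \frac{5}{2} \approx 2.5$)
$- 129 K 328 + 362 = \left(-129\right) \frac{5}{2} \cdot 328 + 362 = \left(- \frac{645}{2}\right) 328 + 362 = -105780 + 362 = -105418$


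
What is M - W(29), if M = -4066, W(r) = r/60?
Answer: -243989/60 ≈ -4066.5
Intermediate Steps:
W(r) = r/60 (W(r) = r*(1/60) = r/60)
M - W(29) = -4066 - 29/60 = -243989/60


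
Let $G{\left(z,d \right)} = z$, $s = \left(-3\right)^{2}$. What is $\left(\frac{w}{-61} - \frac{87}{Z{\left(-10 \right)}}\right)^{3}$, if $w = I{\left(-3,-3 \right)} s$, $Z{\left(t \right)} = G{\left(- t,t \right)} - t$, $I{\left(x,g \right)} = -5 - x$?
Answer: $- \frac{121066986123}{1815848000} \approx -66.672$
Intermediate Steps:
$s = 9$
$Z{\left(t \right)} = - 2 t$ ($Z{\left(t \right)} = - t - t = - 2 t$)
$w = -18$ ($w = \left(-5 - -3\right) 9 = \left(-5 + 3\right) 9 = \left(-2\right) 9 = -18$)
$\left(\frac{w}{-61} - \frac{87}{Z{\left(-10 \right)}}\right)^{3} = \left(- \frac{18}{-61} - \frac{87}{\left(-2\right) \left(-10\right)}\right)^{3} = \left(\left(-18\right) \left(- \frac{1}{61}\right) - \frac{87}{20}\right)^{3} = \left(\frac{18}{61} - \frac{87}{20}\right)^{3} = \left(- \frac{4947}{1220}\right)^{3} = - \frac{121066986123}{1815848000}$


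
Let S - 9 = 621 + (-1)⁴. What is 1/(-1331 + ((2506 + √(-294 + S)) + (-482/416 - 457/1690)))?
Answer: 214517500080/251689902124241 - 182790400*√337/251689902124241 ≈ 0.00083898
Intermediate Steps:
S = 631 (S = 9 + (621 + (-1)⁴) = 9 + (621 + 1) = 9 + 622 = 631)
1/(-1331 + ((2506 + √(-294 + S)) + (-482/416 - 457/1690))) = 1/(-1331 + ((2506 + √(-294 + 631)) + (-482/416 - 457/1690))) = 1/(-1331 + ((2506 + √337) + (-482*1/416 - 457*1/1690))) = 1/(-1331 + ((2506 + √337) + (-241/208 - 457/1690))) = 1/(-1331 + ((2506 + √337) - 19321/13520)) = 1/(-1331 + (33861799/13520 + √337)) = 1/(15866679/13520 + √337)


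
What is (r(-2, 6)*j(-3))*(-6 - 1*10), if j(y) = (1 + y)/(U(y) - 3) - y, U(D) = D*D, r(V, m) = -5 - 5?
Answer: 1280/3 ≈ 426.67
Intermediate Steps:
r(V, m) = -10
U(D) = D²
j(y) = -y + (1 + y)/(-3 + y²) (j(y) = (1 + y)/(y² - 3) - y = (1 + y)/(-3 + y²) - y = -y + (1 + y)/(-3 + y²))
(r(-2, 6)*j(-3))*(-6 - 1*10) = (-10*(1 - 1*(-3)³ + 4*(-3))/(-3 + (-3)²))*(-6 - 1*10) = (-10*(1 - 1*(-27) - 12)/(-3 + 9))*(-6 - 10) = -10*(1 + 27 - 12)/6*(-16) = -5*16/3*(-16) = -10*8/3*(-16) = -80/3*(-16) = 1280/3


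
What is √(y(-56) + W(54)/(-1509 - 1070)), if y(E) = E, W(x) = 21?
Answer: I*√372523655/2579 ≈ 7.4839*I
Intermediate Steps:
√(y(-56) + W(54)/(-1509 - 1070)) = √(-56 + 21/(-1509 - 1070)) = √(-56 + 21/(-2579)) = √(-56 + 21*(-1/2579)) = √(-56 - 21/2579) = √(-144445/2579) = I*√372523655/2579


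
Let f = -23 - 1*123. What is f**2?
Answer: 21316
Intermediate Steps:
f = -146 (f = -23 - 123 = -146)
f**2 = (-146)**2 = 21316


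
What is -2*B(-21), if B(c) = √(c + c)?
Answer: -2*I*√42 ≈ -12.961*I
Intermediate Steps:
B(c) = √2*√c (B(c) = √(2*c) = √2*√c)
-2*B(-21) = -2*√2*√(-21) = -2*√2*I*√21 = -2*I*√42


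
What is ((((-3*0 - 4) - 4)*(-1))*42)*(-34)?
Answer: -11424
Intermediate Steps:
((((-3*0 - 4) - 4)*(-1))*42)*(-34) = ((((0 - 4) - 4)*(-1))*42)*(-34) = (((-4 - 4)*(-1))*42)*(-34) = (-8*(-1)*42)*(-34) = (8*42)*(-34) = 336*(-34) = -11424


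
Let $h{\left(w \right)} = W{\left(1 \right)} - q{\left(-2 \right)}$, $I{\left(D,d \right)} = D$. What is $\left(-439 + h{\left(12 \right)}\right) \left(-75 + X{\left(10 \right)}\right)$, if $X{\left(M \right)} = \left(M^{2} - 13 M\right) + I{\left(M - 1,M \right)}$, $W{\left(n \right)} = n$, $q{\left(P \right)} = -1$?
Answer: $41952$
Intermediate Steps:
$h{\left(w \right)} = 2$ ($h{\left(w \right)} = 1 - -1 = 1 + 1 = 2$)
$X{\left(M \right)} = -1 + M^{2} - 12 M$ ($X{\left(M \right)} = \left(M^{2} - 13 M\right) + \left(M - 1\right) = \left(M^{2} - 13 M\right) + \left(-1 + M\right) = -1 + M^{2} - 12 M$)
$\left(-439 + h{\left(12 \right)}\right) \left(-75 + X{\left(10 \right)}\right) = \left(-439 + 2\right) \left(-75 - \left(121 - 100\right)\right) = - 437 \left(-75 - 21\right) = \left(-437\right) \left(-96\right) = 41952$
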